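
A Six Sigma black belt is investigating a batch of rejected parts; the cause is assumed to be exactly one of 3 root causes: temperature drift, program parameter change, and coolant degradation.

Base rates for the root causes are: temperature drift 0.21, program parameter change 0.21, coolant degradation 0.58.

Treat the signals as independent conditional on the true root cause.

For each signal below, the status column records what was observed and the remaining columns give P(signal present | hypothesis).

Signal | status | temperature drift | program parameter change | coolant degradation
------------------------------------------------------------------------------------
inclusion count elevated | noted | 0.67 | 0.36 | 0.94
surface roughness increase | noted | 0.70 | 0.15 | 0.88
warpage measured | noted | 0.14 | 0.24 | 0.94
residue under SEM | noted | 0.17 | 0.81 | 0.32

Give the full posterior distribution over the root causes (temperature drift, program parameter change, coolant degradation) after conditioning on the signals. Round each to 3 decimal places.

0.016, 0.015, 0.969

By Bayes' rule with conditional independence, the unnormalized weight for each hypothesis is prior × ∏ likelihoods:
  temperature drift: 0.21 × 0.67 × 0.70 × 0.14 × 0.17 = 0.0023441
  program parameter change: 0.21 × 0.36 × 0.15 × 0.24 × 0.81 = 0.0022045
  coolant degradation: 0.58 × 0.94 × 0.88 × 0.94 × 0.32 = 0.14432
The unnormalized weights sum to 0.14887.
P(temperature drift | evidence) = 0.0023441 / 0.14887 ≈ 0.016
P(program parameter change | evidence) = 0.0022045 / 0.14887 ≈ 0.015
P(coolant degradation | evidence) = 0.14432 / 0.14887 ≈ 0.969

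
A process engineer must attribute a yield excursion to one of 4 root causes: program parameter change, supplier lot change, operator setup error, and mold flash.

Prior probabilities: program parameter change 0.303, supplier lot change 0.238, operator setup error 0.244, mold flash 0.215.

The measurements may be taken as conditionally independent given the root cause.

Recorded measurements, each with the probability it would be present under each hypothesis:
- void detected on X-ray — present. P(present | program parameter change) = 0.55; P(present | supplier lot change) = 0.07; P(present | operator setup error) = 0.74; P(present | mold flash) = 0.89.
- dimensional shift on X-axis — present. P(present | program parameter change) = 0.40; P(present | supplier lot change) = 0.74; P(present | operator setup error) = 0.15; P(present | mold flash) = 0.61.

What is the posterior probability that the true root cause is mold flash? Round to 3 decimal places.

Multiply each prior by the joint likelihood of the measurement pattern:
  program parameter change: 0.303 × 0.55 × 0.40 = 0.06666
  supplier lot change: 0.238 × 0.07 × 0.74 = 0.012328
  operator setup error: 0.244 × 0.74 × 0.15 = 0.027084
  mold flash: 0.215 × 0.89 × 0.61 = 0.11672
Marginal likelihood of the evidence = 0.2228.
P(mold flash | evidence) = 0.11672 / 0.2228 ≈ 0.524.

0.524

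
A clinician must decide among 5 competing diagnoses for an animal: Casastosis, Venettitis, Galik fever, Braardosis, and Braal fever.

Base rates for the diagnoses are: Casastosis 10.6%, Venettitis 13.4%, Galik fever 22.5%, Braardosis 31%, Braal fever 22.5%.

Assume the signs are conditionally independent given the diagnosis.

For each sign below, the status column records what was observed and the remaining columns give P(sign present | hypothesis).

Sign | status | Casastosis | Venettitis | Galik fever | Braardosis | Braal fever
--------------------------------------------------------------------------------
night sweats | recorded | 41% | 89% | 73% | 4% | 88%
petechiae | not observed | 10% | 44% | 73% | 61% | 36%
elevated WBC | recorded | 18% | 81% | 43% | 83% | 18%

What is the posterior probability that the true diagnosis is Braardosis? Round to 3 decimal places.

For each hypothesis, the unnormalized posterior weight is prior × product of the sign likelihoods (using 1 − P(present | H) for each absent sign):
  Casastosis: 0.106 × 0.41 × (1 − 0.10) × 0.18 = 0.0070405
  Venettitis: 0.134 × 0.89 × (1 − 0.44) × 0.81 = 0.054096
  Galik fever: 0.225 × 0.73 × (1 − 0.73) × 0.43 = 0.019069
  Braardosis: 0.310 × 0.04 × (1 − 0.61) × 0.83 = 0.0040139
  Braal fever: 0.225 × 0.88 × (1 − 0.36) × 0.18 = 0.02281
The unnormalized weights sum to 0.10703.
P(Braardosis | evidence) = 0.0040139 / 0.10703 ≈ 0.038.

0.038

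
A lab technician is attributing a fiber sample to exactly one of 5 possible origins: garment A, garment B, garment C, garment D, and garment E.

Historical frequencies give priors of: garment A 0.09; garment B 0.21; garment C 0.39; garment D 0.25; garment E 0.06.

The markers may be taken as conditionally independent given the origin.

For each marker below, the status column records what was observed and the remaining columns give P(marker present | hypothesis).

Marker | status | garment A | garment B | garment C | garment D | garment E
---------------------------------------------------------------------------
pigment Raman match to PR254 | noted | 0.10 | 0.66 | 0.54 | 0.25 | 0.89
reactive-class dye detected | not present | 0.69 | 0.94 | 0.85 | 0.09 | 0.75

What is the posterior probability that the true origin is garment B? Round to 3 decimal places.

Multiply each prior by the joint likelihood of the marker pattern (using 1 − P(present | H) for each absent marker):
  garment A: 0.09 × 0.10 × (1 − 0.69) = 0.00279
  garment B: 0.21 × 0.66 × (1 − 0.94) = 0.008316
  garment C: 0.39 × 0.54 × (1 − 0.85) = 0.03159
  garment D: 0.25 × 0.25 × (1 − 0.09) = 0.056875
  garment E: 0.06 × 0.89 × (1 − 0.75) = 0.01335
The unnormalized weights sum to 0.11292.
P(garment B | evidence) = 0.008316 / 0.11292 ≈ 0.074.

0.074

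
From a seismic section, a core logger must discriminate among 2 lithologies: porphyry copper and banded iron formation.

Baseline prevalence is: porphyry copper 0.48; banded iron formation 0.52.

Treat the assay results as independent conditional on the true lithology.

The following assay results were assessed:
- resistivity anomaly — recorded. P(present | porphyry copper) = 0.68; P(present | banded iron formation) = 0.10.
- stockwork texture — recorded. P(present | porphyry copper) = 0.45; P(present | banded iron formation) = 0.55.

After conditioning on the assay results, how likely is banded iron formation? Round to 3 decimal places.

0.163

For each hypothesis, the unnormalized posterior weight is prior × product of the assay result likelihoods:
  porphyry copper: 0.48 × 0.68 × 0.45 = 0.14688
  banded iron formation: 0.52 × 0.10 × 0.55 = 0.0286
The unnormalized weights sum to 0.17548.
P(banded iron formation | evidence) = 0.0286 / 0.17548 ≈ 0.163.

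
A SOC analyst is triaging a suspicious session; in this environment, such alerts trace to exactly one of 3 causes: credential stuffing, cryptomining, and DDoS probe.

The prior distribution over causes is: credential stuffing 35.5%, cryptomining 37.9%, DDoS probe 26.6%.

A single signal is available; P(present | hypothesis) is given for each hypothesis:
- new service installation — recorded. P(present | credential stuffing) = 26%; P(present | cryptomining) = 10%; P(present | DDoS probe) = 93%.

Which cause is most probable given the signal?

For each hypothesis, the unnormalized posterior weight is prior × likelihood:
  credential stuffing: 0.355 × 0.26 = 0.0923
  cryptomining: 0.379 × 0.10 = 0.0379
  DDoS probe: 0.266 × 0.93 = 0.24738
Normalizing constant Z = 0.0923 + 0.0379 + 0.24738 = 0.37758.
P(credential stuffing | evidence) ≈ 0.0923 / 0.37758 ≈ 0.244
P(cryptomining | evidence) ≈ 0.0379 / 0.37758 ≈ 0.100
P(DDoS probe | evidence) ≈ 0.24738 / 0.37758 ≈ 0.655
The largest is 0.655, so DDoS probe is most probable.

DDoS probe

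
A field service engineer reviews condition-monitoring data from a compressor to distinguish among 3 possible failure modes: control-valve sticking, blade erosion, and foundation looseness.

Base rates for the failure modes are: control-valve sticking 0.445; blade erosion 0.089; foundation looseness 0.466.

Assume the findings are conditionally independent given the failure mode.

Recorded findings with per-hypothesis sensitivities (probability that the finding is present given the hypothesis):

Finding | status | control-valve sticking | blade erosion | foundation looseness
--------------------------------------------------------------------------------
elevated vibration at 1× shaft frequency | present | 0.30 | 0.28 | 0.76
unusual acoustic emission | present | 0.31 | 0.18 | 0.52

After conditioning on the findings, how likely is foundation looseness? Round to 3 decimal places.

0.801

By Bayes' rule with conditional independence, the unnormalized weight for each hypothesis is prior × ∏ likelihoods:
  control-valve sticking: 0.445 × 0.30 × 0.31 = 0.041385
  blade erosion: 0.089 × 0.28 × 0.18 = 0.0044856
  foundation looseness: 0.466 × 0.76 × 0.52 = 0.18416
Marginal likelihood of the evidence = 0.23003.
P(foundation looseness | evidence) = 0.18416 / 0.23003 ≈ 0.801.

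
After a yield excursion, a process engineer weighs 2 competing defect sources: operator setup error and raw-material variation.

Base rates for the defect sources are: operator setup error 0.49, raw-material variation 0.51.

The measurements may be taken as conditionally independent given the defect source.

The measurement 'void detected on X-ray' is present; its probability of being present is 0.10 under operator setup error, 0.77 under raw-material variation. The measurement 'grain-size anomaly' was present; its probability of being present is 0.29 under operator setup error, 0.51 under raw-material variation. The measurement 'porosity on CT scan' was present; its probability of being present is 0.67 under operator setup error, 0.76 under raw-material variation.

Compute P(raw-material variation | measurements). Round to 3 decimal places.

For each hypothesis, the unnormalized posterior weight is prior × product of the measurement likelihoods:
  operator setup error: 0.49 × 0.10 × 0.29 × 0.67 = 0.0095207
  raw-material variation: 0.51 × 0.77 × 0.51 × 0.76 = 0.15221
Marginal likelihood of the evidence = 0.16173.
P(raw-material variation | evidence) = 0.15221 / 0.16173 ≈ 0.941.

0.941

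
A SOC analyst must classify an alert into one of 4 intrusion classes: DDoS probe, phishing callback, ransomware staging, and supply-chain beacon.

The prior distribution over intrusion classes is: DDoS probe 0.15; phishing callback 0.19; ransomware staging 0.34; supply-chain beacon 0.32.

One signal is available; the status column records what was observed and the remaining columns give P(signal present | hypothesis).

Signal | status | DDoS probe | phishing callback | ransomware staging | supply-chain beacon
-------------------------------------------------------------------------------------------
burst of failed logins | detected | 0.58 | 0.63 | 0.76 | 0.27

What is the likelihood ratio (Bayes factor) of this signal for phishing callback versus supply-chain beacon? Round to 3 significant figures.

2.33

Likelihood of this signal under each hypothesis:
  phishing callback: 0.63
  supply-chain beacon: 0.27
Bayes factor = 0.63 / 0.27 ≈ 2.33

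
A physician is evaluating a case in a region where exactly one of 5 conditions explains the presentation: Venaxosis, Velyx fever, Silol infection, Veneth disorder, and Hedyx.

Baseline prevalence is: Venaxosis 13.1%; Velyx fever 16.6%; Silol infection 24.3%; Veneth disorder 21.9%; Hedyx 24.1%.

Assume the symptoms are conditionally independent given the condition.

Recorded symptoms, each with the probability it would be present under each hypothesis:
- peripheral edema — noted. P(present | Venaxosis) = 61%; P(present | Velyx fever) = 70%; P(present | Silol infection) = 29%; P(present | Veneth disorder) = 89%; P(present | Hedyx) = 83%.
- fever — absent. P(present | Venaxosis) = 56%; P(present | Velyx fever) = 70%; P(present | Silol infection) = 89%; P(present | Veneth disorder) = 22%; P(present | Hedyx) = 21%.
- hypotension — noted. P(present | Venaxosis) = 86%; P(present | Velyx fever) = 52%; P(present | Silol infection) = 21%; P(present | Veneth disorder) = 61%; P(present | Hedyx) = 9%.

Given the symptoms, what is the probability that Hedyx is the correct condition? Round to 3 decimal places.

0.091

Multiply each prior by the joint likelihood of the symptom pattern (using 1 − P(present | H) for each absent symptom):
  Venaxosis: 0.131 × 0.61 × (1 − 0.56) × 0.86 = 0.030238
  Velyx fever: 0.166 × 0.70 × (1 − 0.70) × 0.52 = 0.018127
  Silol infection: 0.243 × 0.29 × (1 − 0.89) × 0.21 = 0.0016279
  Veneth disorder: 0.219 × 0.89 × (1 − 0.22) × 0.61 = 0.092738
  Hedyx: 0.241 × 0.83 × (1 − 0.21) × 0.09 = 0.014222
Marginal likelihood of the evidence = 0.15695.
P(Hedyx | evidence) = 0.014222 / 0.15695 ≈ 0.091.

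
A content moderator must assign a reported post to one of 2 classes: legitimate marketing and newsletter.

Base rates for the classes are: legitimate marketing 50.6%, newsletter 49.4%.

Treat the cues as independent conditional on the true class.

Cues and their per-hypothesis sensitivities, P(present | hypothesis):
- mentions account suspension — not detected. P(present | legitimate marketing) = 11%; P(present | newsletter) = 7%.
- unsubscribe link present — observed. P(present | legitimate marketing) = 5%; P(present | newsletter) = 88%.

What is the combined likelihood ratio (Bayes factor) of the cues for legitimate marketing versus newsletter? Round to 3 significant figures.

Joint likelihood of the cue pattern under each hypothesis (using 1 − P(present | H) for each absent cue):
  legitimate marketing: (1 − 0.11) × 0.05 = 0.0445
  newsletter: (1 − 0.07) × 0.88 = 0.8184
Bayes factor = 0.0445 / 0.8184 ≈ 0.0544

0.0544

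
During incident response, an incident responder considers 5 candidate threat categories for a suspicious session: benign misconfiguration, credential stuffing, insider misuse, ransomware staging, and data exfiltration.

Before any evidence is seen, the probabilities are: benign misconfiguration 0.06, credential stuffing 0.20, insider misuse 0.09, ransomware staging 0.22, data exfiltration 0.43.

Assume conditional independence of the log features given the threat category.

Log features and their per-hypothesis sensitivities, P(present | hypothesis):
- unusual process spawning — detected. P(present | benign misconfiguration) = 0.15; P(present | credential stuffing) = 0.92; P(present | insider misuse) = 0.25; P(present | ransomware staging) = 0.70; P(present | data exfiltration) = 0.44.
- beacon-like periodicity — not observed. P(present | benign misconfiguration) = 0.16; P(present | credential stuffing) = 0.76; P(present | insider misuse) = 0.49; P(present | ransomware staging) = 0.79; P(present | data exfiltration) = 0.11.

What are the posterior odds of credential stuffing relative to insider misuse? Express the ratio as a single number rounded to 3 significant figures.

Posterior odds equal prior odds times the likelihood ratio; only the two competing hypotheses matter (using 1 − P(present | H) for each absent log feature).
  credential stuffing: 0.20 × 0.92 × (1 − 0.76) = 0.04416
  insider misuse: 0.09 × 0.25 × (1 − 0.49) = 0.011475
Odds(credential stuffing : insider misuse) = 0.04416 / 0.011475 ≈ 3.85.

3.85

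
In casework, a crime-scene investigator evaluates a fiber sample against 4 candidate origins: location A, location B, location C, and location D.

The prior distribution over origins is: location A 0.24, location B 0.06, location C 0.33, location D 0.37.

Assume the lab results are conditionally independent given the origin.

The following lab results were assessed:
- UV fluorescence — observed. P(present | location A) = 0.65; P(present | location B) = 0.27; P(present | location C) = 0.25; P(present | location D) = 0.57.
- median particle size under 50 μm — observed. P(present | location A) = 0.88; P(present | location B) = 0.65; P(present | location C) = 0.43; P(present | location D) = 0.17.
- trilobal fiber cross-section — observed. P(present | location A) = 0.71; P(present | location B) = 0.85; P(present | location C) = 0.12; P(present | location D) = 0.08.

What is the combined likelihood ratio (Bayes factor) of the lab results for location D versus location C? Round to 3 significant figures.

Take the product of per-lab result likelihoods under each hypothesis, then divide.
  location D: 0.57 × 0.17 × 0.08 = 0.007752
  location C: 0.25 × 0.43 × 0.12 = 0.0129
Bayes factor = 0.007752 / 0.0129 ≈ 0.601

0.601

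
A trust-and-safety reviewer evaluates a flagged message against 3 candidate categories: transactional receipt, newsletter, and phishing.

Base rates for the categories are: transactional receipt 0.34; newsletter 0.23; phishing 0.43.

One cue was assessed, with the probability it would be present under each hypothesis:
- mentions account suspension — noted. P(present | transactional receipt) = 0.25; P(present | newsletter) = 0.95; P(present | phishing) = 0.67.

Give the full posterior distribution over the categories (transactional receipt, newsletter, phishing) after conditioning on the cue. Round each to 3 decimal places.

0.144, 0.369, 0.487

For each hypothesis, the unnormalized posterior weight is prior × likelihood:
  transactional receipt: 0.34 × 0.25 = 0.085
  newsletter: 0.23 × 0.95 = 0.2185
  phishing: 0.43 × 0.67 = 0.2881
Normalizing constant Z = 0.085 + 0.2185 + 0.2881 = 0.5916.
P(transactional receipt | evidence) = 0.085 / 0.5916 ≈ 0.144
P(newsletter | evidence) = 0.2185 / 0.5916 ≈ 0.369
P(phishing | evidence) = 0.2881 / 0.5916 ≈ 0.487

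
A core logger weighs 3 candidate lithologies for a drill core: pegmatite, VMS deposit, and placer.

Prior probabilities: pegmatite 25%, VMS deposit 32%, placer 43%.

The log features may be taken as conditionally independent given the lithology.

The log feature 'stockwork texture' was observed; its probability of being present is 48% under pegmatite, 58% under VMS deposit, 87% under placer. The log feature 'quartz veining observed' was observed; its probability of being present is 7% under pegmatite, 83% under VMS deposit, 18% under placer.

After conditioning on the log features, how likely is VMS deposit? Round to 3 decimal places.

For each hypothesis, the unnormalized posterior weight is prior × product of the log feature likelihoods:
  pegmatite: 0.25 × 0.48 × 0.07 = 0.0084
  VMS deposit: 0.32 × 0.58 × 0.83 = 0.15405
  placer: 0.43 × 0.87 × 0.18 = 0.067338
The unnormalized weights sum to 0.22979.
P(VMS deposit | evidence) = 0.15405 / 0.22979 ≈ 0.670.

0.670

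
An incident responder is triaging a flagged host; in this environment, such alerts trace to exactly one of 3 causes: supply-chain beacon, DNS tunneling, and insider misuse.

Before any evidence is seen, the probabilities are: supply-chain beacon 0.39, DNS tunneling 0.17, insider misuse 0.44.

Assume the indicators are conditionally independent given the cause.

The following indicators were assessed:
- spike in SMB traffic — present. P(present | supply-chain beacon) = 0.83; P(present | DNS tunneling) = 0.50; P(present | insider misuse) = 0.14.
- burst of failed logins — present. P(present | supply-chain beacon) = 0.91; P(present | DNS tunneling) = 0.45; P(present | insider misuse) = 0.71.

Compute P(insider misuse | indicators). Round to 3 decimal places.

By Bayes' rule with conditional independence, the unnormalized weight for each hypothesis is prior × ∏ likelihoods:
  supply-chain beacon: 0.39 × 0.83 × 0.91 = 0.29457
  DNS tunneling: 0.17 × 0.50 × 0.45 = 0.03825
  insider misuse: 0.44 × 0.14 × 0.71 = 0.043736
Marginal likelihood of the evidence = 0.37655.
P(insider misuse | evidence) = 0.043736 / 0.37655 ≈ 0.116.

0.116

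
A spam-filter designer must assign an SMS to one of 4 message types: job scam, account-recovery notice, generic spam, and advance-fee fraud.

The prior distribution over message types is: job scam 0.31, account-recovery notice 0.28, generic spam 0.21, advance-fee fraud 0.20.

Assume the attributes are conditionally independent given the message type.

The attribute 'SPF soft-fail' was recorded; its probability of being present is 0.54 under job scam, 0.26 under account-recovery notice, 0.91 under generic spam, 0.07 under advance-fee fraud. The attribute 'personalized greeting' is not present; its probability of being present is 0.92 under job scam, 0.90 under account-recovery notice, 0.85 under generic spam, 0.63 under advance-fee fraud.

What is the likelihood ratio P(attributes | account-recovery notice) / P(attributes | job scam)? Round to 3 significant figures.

0.602

Take the product of per-attribute likelihoods under each hypothesis (using 1 − P(present | H) for each absent attribute), then divide.
  account-recovery notice: 0.26 × (1 − 0.90) = 0.026
  job scam: 0.54 × (1 − 0.92) = 0.0432
Bayes factor = 0.026 / 0.0432 ≈ 0.602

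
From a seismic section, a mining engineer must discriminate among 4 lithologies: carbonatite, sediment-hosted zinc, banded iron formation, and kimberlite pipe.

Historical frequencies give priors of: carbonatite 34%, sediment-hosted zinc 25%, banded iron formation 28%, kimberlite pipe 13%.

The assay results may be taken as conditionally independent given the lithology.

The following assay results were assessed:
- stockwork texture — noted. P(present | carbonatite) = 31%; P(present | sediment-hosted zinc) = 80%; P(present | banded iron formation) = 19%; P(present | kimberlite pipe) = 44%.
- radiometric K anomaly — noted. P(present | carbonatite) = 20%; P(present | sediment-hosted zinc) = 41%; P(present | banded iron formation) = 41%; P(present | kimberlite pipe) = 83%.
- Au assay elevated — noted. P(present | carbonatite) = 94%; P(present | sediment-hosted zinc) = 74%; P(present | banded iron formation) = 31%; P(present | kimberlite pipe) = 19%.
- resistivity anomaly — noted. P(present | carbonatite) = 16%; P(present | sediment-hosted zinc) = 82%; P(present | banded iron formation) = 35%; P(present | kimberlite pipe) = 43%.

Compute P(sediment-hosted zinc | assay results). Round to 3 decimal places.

By Bayes' rule with conditional independence, the unnormalized weight for each hypothesis is prior × ∏ likelihoods:
  carbonatite: 0.34 × 0.31 × 0.20 × 0.94 × 0.16 = 0.0031704
  sediment-hosted zinc: 0.25 × 0.80 × 0.41 × 0.74 × 0.82 = 0.049758
  banded iron formation: 0.28 × 0.19 × 0.41 × 0.31 × 0.35 = 0.0023666
  kimberlite pipe: 0.13 × 0.44 × 0.83 × 0.19 × 0.43 = 0.0038788
Normalizing constant Z = 0.0031704 + 0.049758 + 0.0023666 + 0.0038788 = 0.059173.
P(sediment-hosted zinc | evidence) = 0.049758 / 0.059173 ≈ 0.841.

0.841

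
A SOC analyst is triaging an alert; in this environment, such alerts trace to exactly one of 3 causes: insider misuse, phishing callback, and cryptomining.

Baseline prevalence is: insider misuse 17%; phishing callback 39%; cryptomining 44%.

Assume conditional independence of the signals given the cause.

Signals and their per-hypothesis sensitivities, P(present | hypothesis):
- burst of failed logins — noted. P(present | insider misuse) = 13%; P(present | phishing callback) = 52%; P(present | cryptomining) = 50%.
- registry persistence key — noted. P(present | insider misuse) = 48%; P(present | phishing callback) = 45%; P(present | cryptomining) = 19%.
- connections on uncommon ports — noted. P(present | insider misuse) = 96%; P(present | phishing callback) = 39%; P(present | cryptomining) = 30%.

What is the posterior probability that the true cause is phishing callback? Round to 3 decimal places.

0.610

For each hypothesis, the unnormalized posterior weight is prior × product of the signal likelihoods:
  insider misuse: 0.17 × 0.13 × 0.48 × 0.96 = 0.010184
  phishing callback: 0.39 × 0.52 × 0.45 × 0.39 = 0.035591
  cryptomining: 0.44 × 0.50 × 0.19 × 0.30 = 0.01254
Marginal likelihood of the evidence = 0.058315.
P(phishing callback | evidence) = 0.035591 / 0.058315 ≈ 0.610.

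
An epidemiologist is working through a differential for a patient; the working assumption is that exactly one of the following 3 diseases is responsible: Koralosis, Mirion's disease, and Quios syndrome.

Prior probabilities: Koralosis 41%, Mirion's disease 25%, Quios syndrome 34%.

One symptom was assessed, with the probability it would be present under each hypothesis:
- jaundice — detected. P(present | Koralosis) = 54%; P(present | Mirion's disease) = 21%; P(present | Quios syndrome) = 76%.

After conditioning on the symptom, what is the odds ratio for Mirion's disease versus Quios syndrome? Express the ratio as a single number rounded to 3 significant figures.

Posterior odds equal prior odds times the likelihood ratio; only the two competing hypotheses matter.
  Mirion's disease: 0.25 × 0.21 = 0.0525
  Quios syndrome: 0.34 × 0.76 = 0.2584
Odds(Mirion's disease : Quios syndrome) = 0.0525 / 0.2584 ≈ 0.203.

0.203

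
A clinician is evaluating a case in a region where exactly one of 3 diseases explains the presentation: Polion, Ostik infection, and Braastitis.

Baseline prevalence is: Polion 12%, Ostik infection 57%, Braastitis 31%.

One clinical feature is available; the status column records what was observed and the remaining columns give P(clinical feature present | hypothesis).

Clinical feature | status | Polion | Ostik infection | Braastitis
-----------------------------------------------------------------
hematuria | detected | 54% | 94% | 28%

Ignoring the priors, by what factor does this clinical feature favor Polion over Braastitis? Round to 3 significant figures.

1.93

Likelihood of this clinical feature under each hypothesis:
  Polion: 0.54
  Braastitis: 0.28
Bayes factor = 0.54 / 0.28 ≈ 1.93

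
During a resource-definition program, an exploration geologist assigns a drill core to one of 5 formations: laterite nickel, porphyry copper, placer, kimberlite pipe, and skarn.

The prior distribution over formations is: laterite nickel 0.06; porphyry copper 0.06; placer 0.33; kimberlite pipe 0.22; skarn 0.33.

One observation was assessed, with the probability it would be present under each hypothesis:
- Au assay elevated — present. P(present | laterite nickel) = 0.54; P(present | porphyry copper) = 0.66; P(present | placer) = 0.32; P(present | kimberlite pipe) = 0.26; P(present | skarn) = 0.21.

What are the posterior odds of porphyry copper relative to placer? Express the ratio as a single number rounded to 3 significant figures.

0.375

The normalizing constant cancels in an odds ratio, so compute prior × likelihood for the two hypotheses only:
  porphyry copper: 0.06 × 0.66 = 0.0396
  placer: 0.33 × 0.32 = 0.1056
Odds(porphyry copper : placer) = 0.0396 / 0.1056 ≈ 0.375.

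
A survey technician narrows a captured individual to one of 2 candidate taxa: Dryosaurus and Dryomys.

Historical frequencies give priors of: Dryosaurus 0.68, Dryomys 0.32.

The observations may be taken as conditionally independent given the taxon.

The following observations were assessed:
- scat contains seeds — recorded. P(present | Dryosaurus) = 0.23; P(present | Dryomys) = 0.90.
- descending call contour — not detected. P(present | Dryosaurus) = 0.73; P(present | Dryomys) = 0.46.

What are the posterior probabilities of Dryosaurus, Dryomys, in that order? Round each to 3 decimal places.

0.214, 0.786

For each hypothesis, the unnormalized posterior weight is prior × product of the observation likelihoods (using 1 − P(present | H) for each absent observation):
  Dryosaurus: 0.68 × 0.23 × (1 − 0.73) = 0.042228
  Dryomys: 0.32 × 0.90 × (1 − 0.46) = 0.15552
Normalizing constant Z = 0.042228 + 0.15552 = 0.19775.
P(Dryosaurus | evidence) = 0.042228 / 0.19775 ≈ 0.214
P(Dryomys | evidence) = 0.15552 / 0.19775 ≈ 0.786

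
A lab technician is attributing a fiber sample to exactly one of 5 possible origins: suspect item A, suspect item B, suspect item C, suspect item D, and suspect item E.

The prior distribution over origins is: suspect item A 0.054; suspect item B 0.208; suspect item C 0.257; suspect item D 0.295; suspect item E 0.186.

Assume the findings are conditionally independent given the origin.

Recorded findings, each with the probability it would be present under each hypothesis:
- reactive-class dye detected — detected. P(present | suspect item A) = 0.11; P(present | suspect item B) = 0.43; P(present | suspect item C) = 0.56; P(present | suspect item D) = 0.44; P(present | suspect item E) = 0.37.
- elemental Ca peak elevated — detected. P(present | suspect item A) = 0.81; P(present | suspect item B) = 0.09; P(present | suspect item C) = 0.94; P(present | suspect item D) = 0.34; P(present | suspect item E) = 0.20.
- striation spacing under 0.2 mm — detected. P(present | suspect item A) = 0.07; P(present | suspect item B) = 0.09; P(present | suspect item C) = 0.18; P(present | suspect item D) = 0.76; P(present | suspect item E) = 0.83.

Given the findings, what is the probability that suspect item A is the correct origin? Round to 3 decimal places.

Multiply each prior by the joint likelihood of the evidence pattern:
  suspect item A: 0.054 × 0.11 × 0.81 × 0.07 = 0.0003368
  suspect item B: 0.208 × 0.43 × 0.09 × 0.09 = 0.00072446
  suspect item C: 0.257 × 0.56 × 0.94 × 0.18 = 0.024351
  suspect item D: 0.295 × 0.44 × 0.34 × 0.76 = 0.03354
  suspect item E: 0.186 × 0.37 × 0.20 × 0.83 = 0.011424
Marginal likelihood of the evidence = 0.070377.
P(suspect item A | evidence) = 0.0003368 / 0.070377 ≈ 0.005.

0.005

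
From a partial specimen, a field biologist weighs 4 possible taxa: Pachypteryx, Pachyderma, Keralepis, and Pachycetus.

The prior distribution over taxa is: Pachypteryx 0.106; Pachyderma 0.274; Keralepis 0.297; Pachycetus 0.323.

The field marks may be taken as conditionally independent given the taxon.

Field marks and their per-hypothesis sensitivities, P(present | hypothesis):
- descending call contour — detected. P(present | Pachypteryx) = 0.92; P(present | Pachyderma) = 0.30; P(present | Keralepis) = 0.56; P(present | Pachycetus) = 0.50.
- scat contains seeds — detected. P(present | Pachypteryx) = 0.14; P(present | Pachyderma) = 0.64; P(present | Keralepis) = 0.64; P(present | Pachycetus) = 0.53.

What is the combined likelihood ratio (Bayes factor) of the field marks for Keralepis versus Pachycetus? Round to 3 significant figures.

The Bayes factor is the ratio of the joint likelihoods of the field mark pattern under the two hypotheses.
  Keralepis: 0.56 × 0.64 = 0.3584
  Pachycetus: 0.50 × 0.53 = 0.265
Bayes factor = 0.3584 / 0.265 ≈ 1.35

1.35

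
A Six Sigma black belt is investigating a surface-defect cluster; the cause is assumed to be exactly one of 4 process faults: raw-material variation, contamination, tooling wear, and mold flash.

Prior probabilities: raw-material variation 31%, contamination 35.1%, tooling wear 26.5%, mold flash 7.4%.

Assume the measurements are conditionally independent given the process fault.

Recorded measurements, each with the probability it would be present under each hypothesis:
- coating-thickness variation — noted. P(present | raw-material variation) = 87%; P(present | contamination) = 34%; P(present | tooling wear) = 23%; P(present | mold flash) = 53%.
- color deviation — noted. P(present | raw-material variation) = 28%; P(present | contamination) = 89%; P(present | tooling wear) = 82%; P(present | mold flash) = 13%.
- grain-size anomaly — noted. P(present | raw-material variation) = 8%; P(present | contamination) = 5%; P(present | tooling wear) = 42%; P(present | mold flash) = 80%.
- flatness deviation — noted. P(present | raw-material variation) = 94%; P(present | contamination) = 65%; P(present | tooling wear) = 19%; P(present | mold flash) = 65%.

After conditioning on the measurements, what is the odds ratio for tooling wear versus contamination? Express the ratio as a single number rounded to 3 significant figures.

1.16

Unnormalized posterior weight (prior times the measurement likelihoods) for each of the two hypotheses:
  tooling wear: 0.265 × 0.23 × 0.82 × 0.42 × 0.19 = 0.0039883
  contamination: 0.351 × 0.34 × 0.89 × 0.05 × 0.65 = 0.0034519
Posterior odds = 0.0039883 / 0.0034519 ≈ 1.16.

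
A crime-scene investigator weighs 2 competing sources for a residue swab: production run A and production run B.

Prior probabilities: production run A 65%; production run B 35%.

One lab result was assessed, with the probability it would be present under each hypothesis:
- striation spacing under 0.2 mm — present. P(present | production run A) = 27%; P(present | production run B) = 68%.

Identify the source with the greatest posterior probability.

For each hypothesis, the unnormalized posterior weight is prior × likelihood:
  production run A: 0.65 × 0.27 = 0.1755
  production run B: 0.35 × 0.68 = 0.238
Normalizing constant Z = 0.1755 + 0.238 = 0.4135.
P(production run A | evidence) ≈ 0.1755 / 0.4135 ≈ 0.424
P(production run B | evidence) ≈ 0.238 / 0.4135 ≈ 0.576
The largest is 0.576, so production run B is most probable.

production run B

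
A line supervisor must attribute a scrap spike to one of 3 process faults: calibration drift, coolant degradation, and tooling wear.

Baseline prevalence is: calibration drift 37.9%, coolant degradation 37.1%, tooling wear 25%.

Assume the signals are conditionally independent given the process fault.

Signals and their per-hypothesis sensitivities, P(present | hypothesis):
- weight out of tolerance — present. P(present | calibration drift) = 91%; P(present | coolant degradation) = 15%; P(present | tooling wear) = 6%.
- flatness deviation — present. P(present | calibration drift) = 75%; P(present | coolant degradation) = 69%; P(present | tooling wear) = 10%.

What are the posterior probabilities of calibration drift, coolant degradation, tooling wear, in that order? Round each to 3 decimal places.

Multiply each prior by the joint likelihood of the signal pattern:
  calibration drift: 0.379 × 0.91 × 0.75 = 0.25867
  coolant degradation: 0.371 × 0.15 × 0.69 = 0.038398
  tooling wear: 0.250 × 0.06 × 0.10 = 0.0015
Normalizing constant Z = 0.25867 + 0.038398 + 0.0015 = 0.29857.
P(calibration drift | evidence) = 0.25867 / 0.29857 ≈ 0.866
P(coolant degradation | evidence) = 0.038398 / 0.29857 ≈ 0.129
P(tooling wear | evidence) = 0.0015 / 0.29857 ≈ 0.005

0.866, 0.129, 0.005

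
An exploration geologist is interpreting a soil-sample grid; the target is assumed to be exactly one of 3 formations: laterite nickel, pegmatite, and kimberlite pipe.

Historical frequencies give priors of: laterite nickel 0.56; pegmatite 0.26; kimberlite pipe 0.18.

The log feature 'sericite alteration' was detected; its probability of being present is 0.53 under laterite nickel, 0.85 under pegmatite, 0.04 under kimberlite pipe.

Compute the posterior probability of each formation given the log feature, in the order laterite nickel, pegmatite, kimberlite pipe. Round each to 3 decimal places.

By Bayes' rule, the unnormalized weight for each hypothesis is prior × likelihood:
  laterite nickel: 0.56 × 0.53 = 0.2968
  pegmatite: 0.26 × 0.85 = 0.221
  kimberlite pipe: 0.18 × 0.04 = 0.0072
The unnormalized weights sum to 0.525.
P(laterite nickel | evidence) = 0.2968 / 0.525 ≈ 0.565
P(pegmatite | evidence) = 0.221 / 0.525 ≈ 0.421
P(kimberlite pipe | evidence) = 0.0072 / 0.525 ≈ 0.014

0.565, 0.421, 0.014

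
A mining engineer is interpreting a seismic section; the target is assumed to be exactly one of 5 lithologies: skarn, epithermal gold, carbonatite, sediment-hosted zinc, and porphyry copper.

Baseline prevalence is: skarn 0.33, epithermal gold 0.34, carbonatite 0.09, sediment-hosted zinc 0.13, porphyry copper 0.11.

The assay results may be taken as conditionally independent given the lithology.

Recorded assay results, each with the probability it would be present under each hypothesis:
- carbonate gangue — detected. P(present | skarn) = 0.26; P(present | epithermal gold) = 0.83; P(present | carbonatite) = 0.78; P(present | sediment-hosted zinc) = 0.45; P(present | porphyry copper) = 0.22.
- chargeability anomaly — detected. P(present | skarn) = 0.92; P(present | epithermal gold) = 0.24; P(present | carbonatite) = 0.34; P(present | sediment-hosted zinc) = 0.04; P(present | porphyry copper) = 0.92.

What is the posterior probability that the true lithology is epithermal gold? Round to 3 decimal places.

For each hypothesis, the unnormalized posterior weight is prior × product of the assay result likelihoods:
  skarn: 0.33 × 0.26 × 0.92 = 0.078936
  epithermal gold: 0.34 × 0.83 × 0.24 = 0.067728
  carbonatite: 0.09 × 0.78 × 0.34 = 0.023868
  sediment-hosted zinc: 0.13 × 0.45 × 0.04 = 0.00234
  porphyry copper: 0.11 × 0.22 × 0.92 = 0.022264
Marginal likelihood of the evidence = 0.19514.
P(epithermal gold | evidence) = 0.067728 / 0.19514 ≈ 0.347.

0.347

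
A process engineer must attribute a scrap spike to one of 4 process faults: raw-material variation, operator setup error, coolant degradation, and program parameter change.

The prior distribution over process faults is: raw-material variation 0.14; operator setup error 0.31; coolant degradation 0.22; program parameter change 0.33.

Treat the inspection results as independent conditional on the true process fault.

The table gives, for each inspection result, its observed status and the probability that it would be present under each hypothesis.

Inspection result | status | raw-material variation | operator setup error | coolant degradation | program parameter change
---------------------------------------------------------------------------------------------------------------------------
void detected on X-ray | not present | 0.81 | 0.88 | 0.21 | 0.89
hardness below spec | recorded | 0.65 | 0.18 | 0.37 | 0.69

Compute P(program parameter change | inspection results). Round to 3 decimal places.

Multiply each prior by the joint likelihood of the inspection result pattern (using 1 − P(present | H) for each absent inspection result):
  raw-material variation: 0.14 × (1 − 0.81) × 0.65 = 0.01729
  operator setup error: 0.31 × (1 − 0.88) × 0.18 = 0.006696
  coolant degradation: 0.22 × (1 − 0.21) × 0.37 = 0.064306
  program parameter change: 0.33 × (1 − 0.89) × 0.69 = 0.025047
The unnormalized weights sum to 0.11334.
P(program parameter change | evidence) = 0.025047 / 0.11334 ≈ 0.221.

0.221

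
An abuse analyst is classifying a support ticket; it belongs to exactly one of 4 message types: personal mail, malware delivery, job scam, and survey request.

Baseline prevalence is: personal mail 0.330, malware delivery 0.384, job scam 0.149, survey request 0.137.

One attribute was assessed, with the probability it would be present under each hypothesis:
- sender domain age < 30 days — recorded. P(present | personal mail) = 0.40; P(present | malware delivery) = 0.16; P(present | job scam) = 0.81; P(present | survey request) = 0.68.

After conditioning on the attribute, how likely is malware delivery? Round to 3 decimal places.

By Bayes' rule, the unnormalized weight for each hypothesis is prior × likelihood:
  personal mail: 0.330 × 0.40 = 0.132
  malware delivery: 0.384 × 0.16 = 0.06144
  job scam: 0.149 × 0.81 = 0.12069
  survey request: 0.137 × 0.68 = 0.09316
Marginal likelihood of the evidence = 0.40729.
P(malware delivery | evidence) = 0.06144 / 0.40729 ≈ 0.151.

0.151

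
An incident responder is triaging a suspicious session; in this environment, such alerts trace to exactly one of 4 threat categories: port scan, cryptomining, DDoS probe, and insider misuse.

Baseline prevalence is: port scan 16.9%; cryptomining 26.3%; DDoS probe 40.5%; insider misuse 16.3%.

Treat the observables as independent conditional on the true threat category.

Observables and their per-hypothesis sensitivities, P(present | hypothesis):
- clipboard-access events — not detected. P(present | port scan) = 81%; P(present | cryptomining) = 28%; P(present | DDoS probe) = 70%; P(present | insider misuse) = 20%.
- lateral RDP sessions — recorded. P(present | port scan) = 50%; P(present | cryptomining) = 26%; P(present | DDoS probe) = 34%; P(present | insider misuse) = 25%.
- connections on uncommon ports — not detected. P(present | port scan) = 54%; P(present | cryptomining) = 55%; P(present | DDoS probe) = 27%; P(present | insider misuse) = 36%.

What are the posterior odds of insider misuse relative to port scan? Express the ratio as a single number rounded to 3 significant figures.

Unnormalized posterior weight (prior times the observable likelihoods) for each of the two hypotheses (using 1 − P(present | H) for each absent observable):
  insider misuse: 0.163 × (1 − 0.20) × 0.25 × (1 − 0.36) = 0.020864
  port scan: 0.169 × (1 − 0.81) × 0.50 × (1 − 0.54) = 0.0073853
Posterior odds = 0.020864 / 0.0073853 ≈ 2.83.

2.83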